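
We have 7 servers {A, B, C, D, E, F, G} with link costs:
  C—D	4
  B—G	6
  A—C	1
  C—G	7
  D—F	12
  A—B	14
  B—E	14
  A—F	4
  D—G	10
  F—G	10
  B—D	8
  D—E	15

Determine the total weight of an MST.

36

Kruskal: consider edges lightest-first.
A—C (1): add. Components now {A,C} {B} {D} {E} {F} {G}
A—F (4): add. Components now {A,C,F} {B} {D} {E} {G}
C—D (4): add. Components now {A,C,D,F} {B} {E} {G}
B—G (6): add. Components now {A,C,D,F} {B,G} {E}
C—G (7): add. Components now {A,B,C,D,F,G} {E}
B—D (8): skip — B and D already connected.
D—G (10): skip — D and G already connected.
F—G (10): skip — F and G already connected.
D—F (12): skip — D and F already connected.
A—B (14): skip — A and B already connected.
B—E (14): add. Components now {A,B,C,D,E,F,G}
MST edges: A—C, A—F, C—D, B—G, C—G, B—E; total weight 1+4+4+6+7+14 = 36.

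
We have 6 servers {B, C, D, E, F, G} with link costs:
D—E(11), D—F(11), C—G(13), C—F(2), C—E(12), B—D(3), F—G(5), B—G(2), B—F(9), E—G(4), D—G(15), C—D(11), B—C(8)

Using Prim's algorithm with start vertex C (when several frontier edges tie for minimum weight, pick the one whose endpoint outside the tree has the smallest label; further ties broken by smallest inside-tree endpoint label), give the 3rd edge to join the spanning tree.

B-G

Prim, starting at C.
Step 1: cheapest edge leaving the tree is C—F (2); add F.
Step 2: cheapest edge leaving the tree is F—G (5); add G.
Step 3: cheapest edge leaving the tree is B—G (2); add B.
Step 4: cheapest edge leaving the tree is B—D (3); add D.
Step 5: cheapest edge leaving the tree is E—G (4); add E.
The 3rd edge added is B—G.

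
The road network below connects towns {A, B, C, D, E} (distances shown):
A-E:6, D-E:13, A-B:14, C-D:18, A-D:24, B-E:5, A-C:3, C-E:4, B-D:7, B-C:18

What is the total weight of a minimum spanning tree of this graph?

Prim's algorithm from D:
Step 1: frontier [B-D 7, D-E 13, C-D 18, A-D 24] → take B-D (7); add B.
Step 2: frontier [B-E 5, A-B 14, B-C 18, D-E 13, C-D 18, A-D 24] → take B-E (5); add E.
Step 3: frontier [A-B 14, B-C 18, C-D 18, A-D 24, C-E 4, A-E 6] → take C-E (4); add C.
Step 4: frontier [A-B 14, A-C 3, A-D 24, A-E 6] → take A-C (3); add A.
MST edges: B-D, B-E, C-E, A-C; total weight 7+5+4+3 = 19.

19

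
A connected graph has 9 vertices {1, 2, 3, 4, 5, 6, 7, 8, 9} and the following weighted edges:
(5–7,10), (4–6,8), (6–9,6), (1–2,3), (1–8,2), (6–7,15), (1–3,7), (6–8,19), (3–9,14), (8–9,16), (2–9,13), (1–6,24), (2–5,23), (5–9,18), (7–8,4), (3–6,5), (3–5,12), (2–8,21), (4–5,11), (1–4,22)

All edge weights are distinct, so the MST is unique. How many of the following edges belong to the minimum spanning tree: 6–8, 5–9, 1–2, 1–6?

Sort edges by weight, then run Kruskal:
1–8 (2): add — endpoints in different components.
1–2 (3): add — endpoints in different components.
7–8 (4): add — endpoints in different components.
3–6 (5): add — endpoints in different components.
6–9 (6): add — endpoints in different components.
1–3 (7): add — endpoints in different components.
4–6 (8): add — endpoints in different components.
5–7 (10): add — endpoints in different components.
MST edge set: {1–8, 1–2, 7–8, 3–6, 6–9, 1–3, 4–6, 5–7}.
Of the listed edges, {1–2} are in the MST → 1.

1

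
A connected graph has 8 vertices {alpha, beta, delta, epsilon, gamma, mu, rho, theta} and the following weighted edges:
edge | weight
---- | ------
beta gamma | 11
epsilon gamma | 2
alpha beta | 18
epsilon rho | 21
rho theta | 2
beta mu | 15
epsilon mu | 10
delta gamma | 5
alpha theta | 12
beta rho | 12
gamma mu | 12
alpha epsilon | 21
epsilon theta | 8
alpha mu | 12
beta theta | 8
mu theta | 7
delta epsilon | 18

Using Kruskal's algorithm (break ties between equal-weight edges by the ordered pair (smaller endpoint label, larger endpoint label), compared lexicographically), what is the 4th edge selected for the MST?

Sort edges by weight, then run Kruskal:
epsilon gamma (2): add — endpoints in different components.
rho theta (2): add — endpoints in different components.
delta gamma (5): add — endpoints in different components.
mu theta (7): add — endpoints in different components.
beta theta (8): add — endpoints in different components.
epsilon theta (8): add — endpoints in different components.
epsilon mu (10): skip — mu and epsilon already connected.
beta gamma (11): skip — beta and gamma already connected.
alpha mu (12): add — endpoints in different components.
The 4th edge added is mu theta.

mu-theta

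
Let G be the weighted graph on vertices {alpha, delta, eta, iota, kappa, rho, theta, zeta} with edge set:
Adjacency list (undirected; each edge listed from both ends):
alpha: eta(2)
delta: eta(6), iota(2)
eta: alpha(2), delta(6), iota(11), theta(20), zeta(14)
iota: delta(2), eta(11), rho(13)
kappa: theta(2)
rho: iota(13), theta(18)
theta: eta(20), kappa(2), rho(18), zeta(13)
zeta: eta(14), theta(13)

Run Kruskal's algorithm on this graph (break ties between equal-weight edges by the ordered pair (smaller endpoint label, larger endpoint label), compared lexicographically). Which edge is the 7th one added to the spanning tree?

eta-zeta

Kruskal's algorithm — process edges by increasing weight (ties by edge label):
alpha–eta (2): add — endpoints in different components.
delta–iota (2): add — endpoints in different components.
kappa–theta (2): add — endpoints in different components.
delta–eta (6): add — endpoints in different components.
eta–iota (11): skip — eta and iota already connected.
iota–rho (13): add — endpoints in different components.
theta–zeta (13): add — endpoints in different components.
eta–zeta (14): add — endpoints in different components.
The 7th edge added is eta–zeta.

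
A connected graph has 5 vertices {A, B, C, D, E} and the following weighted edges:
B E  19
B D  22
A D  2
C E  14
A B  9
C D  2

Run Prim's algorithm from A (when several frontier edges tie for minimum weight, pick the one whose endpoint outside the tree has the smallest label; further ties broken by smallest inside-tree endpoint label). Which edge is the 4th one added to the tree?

Prim, starting at A.
Step 1: frontier [A D 2, A B 9] → take A D (2); add D.
Step 2: frontier [A B 9, C D 2, B D 22] → take C D (2); add C.
Step 3: frontier [A B 9, C E 14, B D 22] → take A B (9); add B.
Step 4: frontier [B E 19, C E 14] → take C E (14); add E.
The 4th edge added is C E.

C-E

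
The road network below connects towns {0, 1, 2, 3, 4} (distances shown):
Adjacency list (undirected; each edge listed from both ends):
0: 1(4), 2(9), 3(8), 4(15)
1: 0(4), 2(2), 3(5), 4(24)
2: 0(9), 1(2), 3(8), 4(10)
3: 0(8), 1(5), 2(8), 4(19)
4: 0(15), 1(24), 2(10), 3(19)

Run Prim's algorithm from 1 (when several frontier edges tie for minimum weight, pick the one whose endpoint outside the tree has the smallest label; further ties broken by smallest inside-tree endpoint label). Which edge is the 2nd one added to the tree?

Prim, starting at 1.
Step 1: cheapest edge leaving the tree is 1-2 (2); add 2.
Step 2: cheapest edge leaving the tree is 0-1 (4); add 0.
Step 3: cheapest edge leaving the tree is 1-3 (5); add 3.
Step 4: cheapest edge leaving the tree is 2-4 (10); add 4.
The 2nd edge added is 0-1.

0-1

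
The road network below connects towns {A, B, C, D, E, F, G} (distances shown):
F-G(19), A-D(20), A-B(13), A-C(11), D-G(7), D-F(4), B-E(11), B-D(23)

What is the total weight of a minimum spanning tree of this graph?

66

Prim, starting at E.
Step 1: cheapest edge leaving the tree is B-E (11); add B.
Step 2: cheapest edge leaving the tree is A-B (13); add A.
Step 3: cheapest edge leaving the tree is A-C (11); add C.
Step 4: cheapest edge leaving the tree is A-D (20); add D.
Step 5: cheapest edge leaving the tree is D-F (4); add F.
Step 6: cheapest edge leaving the tree is D-G (7); add G.
MST edges: B-E, A-B, A-C, A-D, D-F, D-G; total weight 11+13+11+20+4+7 = 66.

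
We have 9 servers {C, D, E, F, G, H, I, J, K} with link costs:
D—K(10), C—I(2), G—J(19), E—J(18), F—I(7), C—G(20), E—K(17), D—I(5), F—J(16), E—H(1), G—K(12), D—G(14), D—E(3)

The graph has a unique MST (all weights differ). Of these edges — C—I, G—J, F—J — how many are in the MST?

Sort edges by weight, then run Kruskal:
E—H (1): add — endpoints in different components.
C—I (2): add — endpoints in different components.
D—E (3): add — endpoints in different components.
D—I (5): add — endpoints in different components.
F—I (7): add — endpoints in different components.
D—K (10): add — endpoints in different components.
G—K (12): add — endpoints in different components.
D—G (14): skip — D and G already connected.
F—J (16): add — endpoints in different components.
MST edge set: {E—H, C—I, D—E, D—I, F—I, D—K, G—K, F—J}.
Of the listed edges, {C—I, F—J} are in the MST → 2.

2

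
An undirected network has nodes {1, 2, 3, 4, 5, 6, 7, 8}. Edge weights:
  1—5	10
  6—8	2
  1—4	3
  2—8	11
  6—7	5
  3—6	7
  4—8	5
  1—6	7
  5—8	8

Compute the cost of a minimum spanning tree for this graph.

Sort edges by weight, then run Kruskal:
6—8 (2): add — endpoints in different components.
1—4 (3): add — endpoints in different components.
4—8 (5): add — endpoints in different components.
6—7 (5): add — endpoints in different components.
1—6 (7): skip — 1 and 6 already connected.
3—6 (7): add — endpoints in different components.
5—8 (8): add — endpoints in different components.
1—5 (10): skip — 1 and 5 already connected.
2—8 (11): add — endpoints in different components.
MST edges: 6—8, 1—4, 4—8, 6—7, 3—6, 5—8, 2—8; total weight 2+3+5+5+7+8+11 = 41.

41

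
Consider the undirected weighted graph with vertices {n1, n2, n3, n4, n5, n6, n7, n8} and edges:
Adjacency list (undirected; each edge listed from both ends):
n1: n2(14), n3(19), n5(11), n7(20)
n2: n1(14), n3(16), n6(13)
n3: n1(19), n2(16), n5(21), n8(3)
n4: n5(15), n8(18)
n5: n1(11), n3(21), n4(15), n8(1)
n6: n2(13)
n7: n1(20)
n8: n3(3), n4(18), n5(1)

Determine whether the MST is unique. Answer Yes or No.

Sort edges by weight, then run Kruskal:
n5 n8 (1): add — endpoints in different components.
n3 n8 (3): add — endpoints in different components.
n1 n5 (11): add — endpoints in different components.
n2 n6 (13): add — endpoints in different components.
n1 n2 (14): add — endpoints in different components.
n4 n5 (15): add — endpoints in different components.
n2 n3 (16): skip — n2 and n3 already connected.
n4 n8 (18): skip — n8 and n4 already connected.
n1 n3 (19): skip — n1 and n3 already connected.
n1 n7 (20): add — endpoints in different components.
Every non-tree edge has weight strictly greater than the heaviest edge on the tree path between its endpoints, so the MST is unique.

Yes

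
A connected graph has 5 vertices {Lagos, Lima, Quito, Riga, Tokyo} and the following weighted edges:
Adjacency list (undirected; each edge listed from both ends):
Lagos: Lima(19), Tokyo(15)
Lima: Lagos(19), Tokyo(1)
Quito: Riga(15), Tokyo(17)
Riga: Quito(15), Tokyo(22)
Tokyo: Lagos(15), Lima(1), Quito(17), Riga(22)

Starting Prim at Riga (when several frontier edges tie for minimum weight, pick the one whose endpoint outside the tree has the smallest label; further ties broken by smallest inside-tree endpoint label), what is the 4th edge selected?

Lagos-Tokyo

Grow the tree from Riga using Prim:
Step 1: cheapest edge leaving the tree is Quito—Riga (15); add Quito.
Step 2: cheapest edge leaving the tree is Quito—Tokyo (17); add Tokyo.
Step 3: cheapest edge leaving the tree is Lima—Tokyo (1); add Lima.
Step 4: cheapest edge leaving the tree is Lagos—Tokyo (15); add Lagos.
The 4th edge added is Lagos—Tokyo.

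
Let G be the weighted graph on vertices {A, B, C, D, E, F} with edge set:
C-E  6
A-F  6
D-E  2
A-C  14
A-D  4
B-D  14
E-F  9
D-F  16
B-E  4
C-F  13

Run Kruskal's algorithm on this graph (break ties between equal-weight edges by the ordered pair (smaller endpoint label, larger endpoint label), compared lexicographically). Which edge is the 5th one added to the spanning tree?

Kruskal's algorithm — process edges by increasing weight (ties by edge label):
D-E (2): add. Components now {A} {B} {C} {D,E} {F}
A-D (4): add. Components now {A,D,E} {B} {C} {F}
B-E (4): add. Components now {A,B,D,E} {C} {F}
A-F (6): add. Components now {A,B,D,E,F} {C}
C-E (6): add. Components now {A,B,C,D,E,F}
The 5th edge added is C-E.

C-E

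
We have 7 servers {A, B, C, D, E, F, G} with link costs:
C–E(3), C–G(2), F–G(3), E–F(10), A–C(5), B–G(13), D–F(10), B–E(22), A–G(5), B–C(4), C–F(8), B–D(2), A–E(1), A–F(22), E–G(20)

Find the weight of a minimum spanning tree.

15

Sort edges by weight, then run Kruskal:
A–E (1): add. Components now {A,E} {B} {C} {D} {F} {G}
B–D (2): add. Components now {A,E} {B,D} {C} {F} {G}
C–G (2): add. Components now {A,E} {B,D} {C,G} {F}
C–E (3): add. Components now {A,C,E,G} {B,D} {F}
F–G (3): add. Components now {A,C,E,F,G} {B,D}
B–C (4): add. Components now {A,B,C,D,E,F,G}
MST edges: A–E, B–D, C–G, C–E, F–G, B–C; total weight 1+2+2+3+3+4 = 15.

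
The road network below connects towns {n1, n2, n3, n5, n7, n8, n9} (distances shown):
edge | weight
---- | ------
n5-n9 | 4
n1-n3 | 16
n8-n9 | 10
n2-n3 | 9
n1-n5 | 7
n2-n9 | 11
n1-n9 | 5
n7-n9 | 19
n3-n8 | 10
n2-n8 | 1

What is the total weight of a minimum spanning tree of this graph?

48

Sort edges by weight, then run Kruskal:
n2-n8 (1): add — endpoints in different components.
n5-n9 (4): add — endpoints in different components.
n1-n9 (5): add — endpoints in different components.
n1-n5 (7): skip — n5 and n1 already connected.
n2-n3 (9): add — endpoints in different components.
n3-n8 (10): skip — n8 and n3 already connected.
n8-n9 (10): add — endpoints in different components.
n2-n9 (11): skip — n9 and n2 already connected.
n1-n3 (16): skip — n3 and n1 already connected.
n7-n9 (19): add — endpoints in different components.
MST edges: n2-n8, n5-n9, n1-n9, n2-n3, n8-n9, n7-n9; total weight 1+4+5+9+10+19 = 48.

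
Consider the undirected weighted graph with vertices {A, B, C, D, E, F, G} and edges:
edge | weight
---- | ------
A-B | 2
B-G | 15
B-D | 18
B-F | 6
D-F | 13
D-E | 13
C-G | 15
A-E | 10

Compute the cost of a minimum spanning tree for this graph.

61

Prim, starting at F.
Step 1: frontier [B-F 6, D-F 13] → take B-F (6); add B.
Step 2: frontier [A-B 2, B-G 15, B-D 18, D-F 13] → take A-B (2); add A.
Step 3: frontier [A-E 10, B-G 15, B-D 18, D-F 13] → take A-E (10); add E.
Step 4: frontier [B-G 15, B-D 18, D-E 13, D-F 13] → take D-E (13); add D.
Step 5: frontier [B-G 15] → take B-G (15); add G.
Step 6: frontier [C-G 15] → take C-G (15); add C.
MST edges: B-F, A-B, A-E, D-E, B-G, C-G; total weight 6+2+10+13+15+15 = 61.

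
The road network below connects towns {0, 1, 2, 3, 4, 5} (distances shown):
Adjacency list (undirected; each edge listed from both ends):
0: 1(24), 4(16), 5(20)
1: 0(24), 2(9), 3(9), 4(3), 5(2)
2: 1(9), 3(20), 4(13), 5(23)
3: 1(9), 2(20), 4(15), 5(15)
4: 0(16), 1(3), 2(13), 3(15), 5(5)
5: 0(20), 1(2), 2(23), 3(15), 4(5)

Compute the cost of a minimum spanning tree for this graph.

Sort edges by weight, then run Kruskal:
1–5 (2): add — endpoints in different components.
1–4 (3): add — endpoints in different components.
4–5 (5): skip — 4 and 5 already connected.
1–2 (9): add — endpoints in different components.
1–3 (9): add — endpoints in different components.
2–4 (13): skip — 2 and 4 already connected.
3–4 (15): skip — 3 and 4 already connected.
3–5 (15): skip — 3 and 5 already connected.
0–4 (16): add — endpoints in different components.
MST edges: 1–5, 1–4, 1–2, 1–3, 0–4; total weight 2+3+9+9+16 = 39.

39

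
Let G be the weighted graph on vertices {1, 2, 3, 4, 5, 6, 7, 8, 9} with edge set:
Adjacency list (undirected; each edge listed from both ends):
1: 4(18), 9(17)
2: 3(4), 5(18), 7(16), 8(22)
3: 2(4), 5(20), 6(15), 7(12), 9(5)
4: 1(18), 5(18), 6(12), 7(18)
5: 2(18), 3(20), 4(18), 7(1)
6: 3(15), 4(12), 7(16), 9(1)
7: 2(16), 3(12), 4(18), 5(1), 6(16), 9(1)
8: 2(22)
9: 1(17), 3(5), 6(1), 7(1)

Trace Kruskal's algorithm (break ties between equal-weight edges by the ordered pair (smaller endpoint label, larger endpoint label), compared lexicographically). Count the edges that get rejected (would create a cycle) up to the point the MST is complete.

9

Kruskal: consider edges lightest-first.
5—7 (1): add — endpoints in different components.
6—9 (1): add — endpoints in different components.
7—9 (1): add — endpoints in different components.
2—3 (4): add — endpoints in different components.
3—9 (5): add — endpoints in different components.
3—7 (12): skip — 3 and 7 already connected.
4—6 (12): add — endpoints in different components.
3—6 (15): skip — 3 and 6 already connected.
2—7 (16): skip — 2 and 7 already connected.
6—7 (16): skip — 6 and 7 already connected.
1—9 (17): add — endpoints in different components.
1—4 (18): skip — 1 and 4 already connected.
2—5 (18): skip — 2 and 5 already connected.
4—5 (18): skip — 4 and 5 already connected.
4—7 (18): skip — 4 and 7 already connected.
3—5 (20): skip — 3 and 5 already connected.
2—8 (22): add — endpoints in different components.
Edges rejected before the tree was complete: 9.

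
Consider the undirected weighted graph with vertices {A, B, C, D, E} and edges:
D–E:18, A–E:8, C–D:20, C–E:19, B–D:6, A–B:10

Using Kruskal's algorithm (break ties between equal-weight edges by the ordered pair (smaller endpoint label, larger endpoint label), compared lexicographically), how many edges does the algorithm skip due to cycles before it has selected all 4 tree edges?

Kruskal's algorithm — process edges by increasing weight (ties by edge label):
B–D (6): add. Components now {A} {B,D} {C} {E}
A–E (8): add. Components now {A,E} {B,D} {C}
A–B (10): add. Components now {A,B,D,E} {C}
D–E (18): skip — D and E already connected.
C–E (19): add. Components now {A,B,C,D,E}
Edges rejected before the tree was complete: 1.

1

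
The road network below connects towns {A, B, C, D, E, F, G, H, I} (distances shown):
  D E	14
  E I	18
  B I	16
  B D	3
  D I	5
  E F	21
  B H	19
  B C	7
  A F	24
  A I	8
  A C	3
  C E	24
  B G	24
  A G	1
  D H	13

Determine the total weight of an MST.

67

Sort edges by weight, then run Kruskal:
A G (1): add — endpoints in different components.
A C (3): add — endpoints in different components.
B D (3): add — endpoints in different components.
D I (5): add — endpoints in different components.
B C (7): add — endpoints in different components.
A I (8): skip — A and I already connected.
D H (13): add — endpoints in different components.
D E (14): add — endpoints in different components.
B I (16): skip — B and I already connected.
E I (18): skip — E and I already connected.
B H (19): skip — B and H already connected.
E F (21): add — endpoints in different components.
MST edges: A G, A C, B D, D I, B C, D H, D E, E F; total weight 1+3+3+5+7+13+14+21 = 67.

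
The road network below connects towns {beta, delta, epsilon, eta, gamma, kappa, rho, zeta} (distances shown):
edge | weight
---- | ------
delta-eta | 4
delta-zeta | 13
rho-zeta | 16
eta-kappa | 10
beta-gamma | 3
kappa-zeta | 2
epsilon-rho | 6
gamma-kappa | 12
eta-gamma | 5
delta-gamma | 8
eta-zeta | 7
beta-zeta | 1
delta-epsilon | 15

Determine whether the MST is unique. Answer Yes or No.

Sort edges by weight, then run Kruskal:
beta-zeta (1): add — endpoints in different components.
kappa-zeta (2): add — endpoints in different components.
beta-gamma (3): add — endpoints in different components.
delta-eta (4): add — endpoints in different components.
eta-gamma (5): add — endpoints in different components.
epsilon-rho (6): add — endpoints in different components.
eta-zeta (7): skip — eta and zeta already connected.
delta-gamma (8): skip — gamma and delta already connected.
eta-kappa (10): skip — kappa and eta already connected.
gamma-kappa (12): skip — kappa and gamma already connected.
delta-zeta (13): skip — delta and zeta already connected.
delta-epsilon (15): add — endpoints in different components.
Every non-tree edge has weight strictly greater than the heaviest edge on the tree path between its endpoints, so the MST is unique.

Yes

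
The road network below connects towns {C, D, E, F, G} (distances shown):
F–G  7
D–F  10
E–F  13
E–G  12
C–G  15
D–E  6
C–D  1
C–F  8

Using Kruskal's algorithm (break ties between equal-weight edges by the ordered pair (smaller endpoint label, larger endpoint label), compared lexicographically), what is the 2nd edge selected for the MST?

Kruskal's algorithm — process edges by increasing weight (ties by edge label):
C–D (1): add — endpoints in different components.
D–E (6): add — endpoints in different components.
F–G (7): add — endpoints in different components.
C–F (8): add — endpoints in different components.
The 2nd edge added is D–E.

D-E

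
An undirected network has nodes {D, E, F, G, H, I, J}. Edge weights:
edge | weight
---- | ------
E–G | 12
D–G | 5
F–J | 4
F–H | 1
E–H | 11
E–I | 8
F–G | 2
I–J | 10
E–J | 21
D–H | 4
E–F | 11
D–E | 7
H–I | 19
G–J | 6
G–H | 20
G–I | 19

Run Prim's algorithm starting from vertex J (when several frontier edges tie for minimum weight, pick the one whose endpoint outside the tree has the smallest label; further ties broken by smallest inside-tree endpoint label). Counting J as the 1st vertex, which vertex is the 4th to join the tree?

Prim, starting at J.
Step 1: cheapest edge leaving the tree is F–J (4); add F.
Step 2: cheapest edge leaving the tree is F–H (1); add H.
Step 3: cheapest edge leaving the tree is F–G (2); add G.
Step 4: cheapest edge leaving the tree is D–H (4); add D.
Step 5: cheapest edge leaving the tree is D–E (7); add E.
Step 6: cheapest edge leaving the tree is E–I (8); add I.
Vertex order: J, F, H, G, D, E, I. The 4th vertex is G.

G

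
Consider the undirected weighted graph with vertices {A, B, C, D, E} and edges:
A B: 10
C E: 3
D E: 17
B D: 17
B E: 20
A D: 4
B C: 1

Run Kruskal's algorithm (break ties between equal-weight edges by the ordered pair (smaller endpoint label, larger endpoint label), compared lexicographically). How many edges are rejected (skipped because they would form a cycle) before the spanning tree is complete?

Sort edges by weight, then run Kruskal:
B C (1): add. Components now {A} {B,C} {D} {E}
C E (3): add. Components now {A} {B,C,E} {D}
A D (4): add. Components now {A,D} {B,C,E}
A B (10): add. Components now {A,B,C,D,E}
Edges rejected before the tree was complete: 0.

0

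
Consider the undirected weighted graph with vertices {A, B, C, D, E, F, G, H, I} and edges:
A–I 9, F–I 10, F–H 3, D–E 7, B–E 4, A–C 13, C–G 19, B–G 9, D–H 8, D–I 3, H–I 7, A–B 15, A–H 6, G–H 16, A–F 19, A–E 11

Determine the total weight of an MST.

Grow the tree from G using Prim:
Step 1: cheapest edge leaving the tree is B–G (9); add B.
Step 2: cheapest edge leaving the tree is B–E (4); add E.
Step 3: cheapest edge leaving the tree is D–E (7); add D.
Step 4: cheapest edge leaving the tree is D–I (3); add I.
Step 5: cheapest edge leaving the tree is H–I (7); add H.
Step 6: cheapest edge leaving the tree is F–H (3); add F.
Step 7: cheapest edge leaving the tree is A–H (6); add A.
Step 8: cheapest edge leaving the tree is A–C (13); add C.
MST edges: B–G, B–E, D–E, D–I, H–I, F–H, A–H, A–C; total weight 9+4+7+3+7+3+6+13 = 52.

52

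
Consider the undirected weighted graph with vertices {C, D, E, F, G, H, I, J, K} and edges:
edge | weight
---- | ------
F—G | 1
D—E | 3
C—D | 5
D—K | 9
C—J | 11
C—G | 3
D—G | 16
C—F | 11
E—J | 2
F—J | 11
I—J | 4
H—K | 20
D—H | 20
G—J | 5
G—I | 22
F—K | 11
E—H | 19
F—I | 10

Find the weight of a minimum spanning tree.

Prim, starting at K.
Step 1: cheapest edge leaving the tree is D—K (9); add D.
Step 2: cheapest edge leaving the tree is D—E (3); add E.
Step 3: cheapest edge leaving the tree is E—J (2); add J.
Step 4: cheapest edge leaving the tree is I—J (4); add I.
Step 5: cheapest edge leaving the tree is C—D (5); add C.
Step 6: cheapest edge leaving the tree is C—G (3); add G.
Step 7: cheapest edge leaving the tree is F—G (1); add F.
Step 8: cheapest edge leaving the tree is E—H (19); add H.
MST edges: D—K, D—E, E—J, I—J, C—D, C—G, F—G, E—H; total weight 9+3+2+4+5+3+1+19 = 46.

46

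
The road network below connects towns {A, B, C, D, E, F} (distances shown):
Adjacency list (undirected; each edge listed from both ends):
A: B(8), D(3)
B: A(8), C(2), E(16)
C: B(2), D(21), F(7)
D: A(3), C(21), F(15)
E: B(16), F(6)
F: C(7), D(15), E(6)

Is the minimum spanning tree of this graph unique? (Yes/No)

Yes

Kruskal's algorithm — process edges by increasing weight (ties by edge label):
B C (2): add — endpoints in different components.
A D (3): add — endpoints in different components.
E F (6): add — endpoints in different components.
C F (7): add — endpoints in different components.
A B (8): add — endpoints in different components.
Every non-tree edge has weight strictly greater than the heaviest edge on the tree path between its endpoints, so the MST is unique.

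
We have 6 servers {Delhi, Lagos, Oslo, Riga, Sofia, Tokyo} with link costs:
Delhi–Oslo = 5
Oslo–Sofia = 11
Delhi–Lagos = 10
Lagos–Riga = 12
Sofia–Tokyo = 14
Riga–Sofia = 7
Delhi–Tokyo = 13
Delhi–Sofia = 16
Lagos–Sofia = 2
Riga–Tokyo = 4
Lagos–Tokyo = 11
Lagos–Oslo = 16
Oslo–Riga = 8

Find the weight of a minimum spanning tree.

Grow the tree from Sofia using Prim:
Step 1: frontier [Lagos–Sofia 2, Riga–Sofia 7, Oslo–Sofia 11, Sofia–Tokyo 14, Delhi–Sofia 16] → take Lagos–Sofia (2); add Lagos.
Step 2: frontier [Delhi–Lagos 10, Lagos–Tokyo 11, Lagos–Riga 12, Lagos–Oslo 16, Riga–Sofia 7, Oslo–Sofia 11, Sofia–Tokyo 14, Delhi–Sofia 16] → take Riga–Sofia (7); add Riga.
Step 3: frontier [Delhi–Lagos 10, Lagos–Tokyo 11, Lagos–Oslo 16, Riga–Tokyo 4, Oslo–Riga 8, Oslo–Sofia 11, Sofia–Tokyo 14, Delhi–Sofia 16] → take Riga–Tokyo (4); add Tokyo.
Step 4: frontier [Delhi–Lagos 10, Lagos–Oslo 16, Oslo–Riga 8, Oslo–Sofia 11, Delhi–Sofia 16, Delhi–Tokyo 13] → take Oslo–Riga (8); add Oslo.
Step 5: frontier [Delhi–Lagos 10, Delhi–Oslo 5, Delhi–Sofia 16, Delhi–Tokyo 13] → take Delhi–Oslo (5); add Delhi.
MST edges: Lagos–Sofia, Riga–Sofia, Riga–Tokyo, Oslo–Riga, Delhi–Oslo; total weight 2+7+4+8+5 = 26.

26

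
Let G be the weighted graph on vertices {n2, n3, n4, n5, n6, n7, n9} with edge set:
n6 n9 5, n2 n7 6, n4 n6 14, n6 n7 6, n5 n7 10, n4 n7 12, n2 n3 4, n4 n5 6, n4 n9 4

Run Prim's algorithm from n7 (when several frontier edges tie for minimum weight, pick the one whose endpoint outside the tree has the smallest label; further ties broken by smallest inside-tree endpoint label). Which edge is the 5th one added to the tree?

Grow the tree from n7 using Prim:
Step 1: cheapest edge leaving the tree is n2 n7 (6); add n2.
Step 2: cheapest edge leaving the tree is n2 n3 (4); add n3.
Step 3: cheapest edge leaving the tree is n6 n7 (6); add n6.
Step 4: cheapest edge leaving the tree is n6 n9 (5); add n9.
Step 5: cheapest edge leaving the tree is n4 n9 (4); add n4.
Step 6: cheapest edge leaving the tree is n4 n5 (6); add n5.
The 5th edge added is n4 n9.

n4-n9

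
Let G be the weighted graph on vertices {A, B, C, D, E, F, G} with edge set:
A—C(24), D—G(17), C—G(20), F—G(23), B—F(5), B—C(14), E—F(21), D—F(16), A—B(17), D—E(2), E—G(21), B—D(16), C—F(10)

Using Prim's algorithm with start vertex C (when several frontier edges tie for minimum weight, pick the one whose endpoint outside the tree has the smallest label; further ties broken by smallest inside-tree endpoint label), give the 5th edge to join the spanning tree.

Prim's algorithm from C:
Step 1: cheapest edge leaving the tree is C—F (10); add F.
Step 2: cheapest edge leaving the tree is B—F (5); add B.
Step 3: cheapest edge leaving the tree is B—D (16); add D.
Step 4: cheapest edge leaving the tree is D—E (2); add E.
Step 5: cheapest edge leaving the tree is A—B (17); add A.
Step 6: cheapest edge leaving the tree is D—G (17); add G.
The 5th edge added is A—B.

A-B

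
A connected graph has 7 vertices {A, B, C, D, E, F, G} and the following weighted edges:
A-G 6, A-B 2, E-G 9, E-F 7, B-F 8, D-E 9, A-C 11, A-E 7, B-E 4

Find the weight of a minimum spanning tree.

Prim, starting at A.
Step 1: cheapest edge leaving the tree is A-B (2); add B.
Step 2: cheapest edge leaving the tree is B-E (4); add E.
Step 3: cheapest edge leaving the tree is A-G (6); add G.
Step 4: cheapest edge leaving the tree is E-F (7); add F.
Step 5: cheapest edge leaving the tree is D-E (9); add D.
Step 6: cheapest edge leaving the tree is A-C (11); add C.
MST edges: A-B, B-E, A-G, E-F, D-E, A-C; total weight 2+4+6+7+9+11 = 39.

39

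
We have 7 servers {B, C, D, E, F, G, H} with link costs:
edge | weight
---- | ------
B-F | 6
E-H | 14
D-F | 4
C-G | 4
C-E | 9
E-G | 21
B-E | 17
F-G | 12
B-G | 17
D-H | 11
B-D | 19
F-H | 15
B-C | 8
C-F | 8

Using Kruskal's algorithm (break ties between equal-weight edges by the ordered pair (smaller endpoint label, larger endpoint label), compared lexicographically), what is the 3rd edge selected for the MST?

B-F

Kruskal's algorithm — process edges by increasing weight (ties by edge label):
C-G (4): add. Components now {B} {C,G} {D} {E} {F} {H}
D-F (4): add. Components now {B} {C,G} {D,F} {E} {H}
B-F (6): add. Components now {B,D,F} {C,G} {E} {H}
B-C (8): add. Components now {B,C,D,F,G} {E} {H}
C-F (8): skip — C and F already connected.
C-E (9): add. Components now {B,C,D,E,F,G} {H}
D-H (11): add. Components now {B,C,D,E,F,G,H}
The 3rd edge added is B-F.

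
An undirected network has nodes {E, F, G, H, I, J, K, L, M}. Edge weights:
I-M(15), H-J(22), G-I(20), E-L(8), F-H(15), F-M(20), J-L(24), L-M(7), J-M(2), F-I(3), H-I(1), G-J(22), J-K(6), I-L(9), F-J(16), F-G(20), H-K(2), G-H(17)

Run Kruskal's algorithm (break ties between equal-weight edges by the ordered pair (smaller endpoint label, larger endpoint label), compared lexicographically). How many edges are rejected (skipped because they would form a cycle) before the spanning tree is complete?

4

Sort edges by weight, then run Kruskal:
H-I (1): add — endpoints in different components.
H-K (2): add — endpoints in different components.
J-M (2): add — endpoints in different components.
F-I (3): add — endpoints in different components.
J-K (6): add — endpoints in different components.
L-M (7): add — endpoints in different components.
E-L (8): add — endpoints in different components.
I-L (9): skip — I and L already connected.
F-H (15): skip — F and H already connected.
I-M (15): skip — I and M already connected.
F-J (16): skip — F and J already connected.
G-H (17): add — endpoints in different components.
Edges rejected before the tree was complete: 4.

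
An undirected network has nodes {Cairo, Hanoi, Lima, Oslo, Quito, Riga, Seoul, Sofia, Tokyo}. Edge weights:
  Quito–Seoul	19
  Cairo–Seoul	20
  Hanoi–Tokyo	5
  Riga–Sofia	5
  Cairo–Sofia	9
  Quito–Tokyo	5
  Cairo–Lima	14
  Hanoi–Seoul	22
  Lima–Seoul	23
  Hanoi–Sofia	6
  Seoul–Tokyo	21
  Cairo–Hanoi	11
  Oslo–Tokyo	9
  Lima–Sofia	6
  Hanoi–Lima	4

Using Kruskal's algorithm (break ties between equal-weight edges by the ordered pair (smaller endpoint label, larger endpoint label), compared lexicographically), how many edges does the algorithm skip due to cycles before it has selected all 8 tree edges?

Sort edges by weight, then run Kruskal:
Hanoi–Lima (4): add — endpoints in different components.
Hanoi–Tokyo (5): add — endpoints in different components.
Quito–Tokyo (5): add — endpoints in different components.
Riga–Sofia (5): add — endpoints in different components.
Hanoi–Sofia (6): add — endpoints in different components.
Lima–Sofia (6): skip — Lima and Sofia already connected.
Cairo–Sofia (9): add — endpoints in different components.
Oslo–Tokyo (9): add — endpoints in different components.
Cairo–Hanoi (11): skip — Hanoi and Cairo already connected.
Cairo–Lima (14): skip — Lima and Cairo already connected.
Quito–Seoul (19): add — endpoints in different components.
Edges rejected before the tree was complete: 3.

3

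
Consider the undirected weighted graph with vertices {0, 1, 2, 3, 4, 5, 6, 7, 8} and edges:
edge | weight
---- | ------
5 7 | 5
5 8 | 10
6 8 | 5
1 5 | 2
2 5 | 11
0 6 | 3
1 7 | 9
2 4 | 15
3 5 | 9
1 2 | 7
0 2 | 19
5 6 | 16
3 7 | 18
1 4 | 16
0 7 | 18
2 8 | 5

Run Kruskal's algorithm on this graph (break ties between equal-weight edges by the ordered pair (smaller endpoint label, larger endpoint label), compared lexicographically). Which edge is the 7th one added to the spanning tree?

3-5

Kruskal's algorithm — process edges by increasing weight (ties by edge label):
1 5 (2): add — endpoints in different components.
0 6 (3): add — endpoints in different components.
2 8 (5): add — endpoints in different components.
5 7 (5): add — endpoints in different components.
6 8 (5): add — endpoints in different components.
1 2 (7): add — endpoints in different components.
1 7 (9): skip — 1 and 7 already connected.
3 5 (9): add — endpoints in different components.
5 8 (10): skip — 5 and 8 already connected.
2 5 (11): skip — 2 and 5 already connected.
2 4 (15): add — endpoints in different components.
The 7th edge added is 3 5.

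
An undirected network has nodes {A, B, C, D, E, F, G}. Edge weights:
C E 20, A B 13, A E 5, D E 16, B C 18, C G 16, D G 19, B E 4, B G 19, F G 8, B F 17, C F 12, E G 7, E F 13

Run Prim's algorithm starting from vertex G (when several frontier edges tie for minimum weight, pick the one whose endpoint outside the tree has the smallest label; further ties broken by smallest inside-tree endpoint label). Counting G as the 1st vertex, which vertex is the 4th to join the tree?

Prim's algorithm from G:
Step 1: frontier [E G 7, F G 8, C G 16, B G 19, D G 19] → take E G (7); add E.
Step 2: frontier [B E 4, A E 5, E F 13, D E 16, C E 20, F G 8, C G 16, B G 19, D G 19] → take B E (4); add B.
Step 3: frontier [A B 13, B F 17, B C 18, A E 5, E F 13, D E 16, C E 20, F G 8, C G 16, D G 19] → take A E (5); add A.
Step 4: frontier [B F 17, B C 18, E F 13, D E 16, C E 20, F G 8, C G 16, D G 19] → take F G (8); add F.
Step 5: frontier [B C 18, D E 16, C E 20, C F 12, C G 16, D G 19] → take C F (12); add C.
Step 6: frontier [D E 16, D G 19] → take D E (16); add D.
Vertex order: G, E, B, A, F, C, D. The 4th vertex is A.

A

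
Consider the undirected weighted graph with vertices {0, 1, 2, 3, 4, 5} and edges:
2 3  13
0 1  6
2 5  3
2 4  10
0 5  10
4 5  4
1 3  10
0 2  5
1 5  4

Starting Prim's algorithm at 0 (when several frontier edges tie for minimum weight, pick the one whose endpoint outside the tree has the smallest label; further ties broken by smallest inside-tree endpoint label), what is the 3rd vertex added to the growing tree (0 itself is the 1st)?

5

Grow the tree from 0 using Prim:
Step 1: frontier [0 2 5, 0 1 6, 0 5 10] → take 0 2 (5); add 2.
Step 2: frontier [0 1 6, 0 5 10, 2 5 3, 2 4 10, 2 3 13] → take 2 5 (3); add 5.
Step 3: frontier [0 1 6, 2 4 10, 2 3 13, 1 5 4, 4 5 4] → take 1 5 (4); add 1.
Step 4: frontier [1 3 10, 2 4 10, 2 3 13, 4 5 4] → take 4 5 (4); add 4.
Step 5: frontier [1 3 10, 2 3 13] → take 1 3 (10); add 3.
Vertex order: 0, 2, 5, 1, 4, 3. The 3rd vertex is 5.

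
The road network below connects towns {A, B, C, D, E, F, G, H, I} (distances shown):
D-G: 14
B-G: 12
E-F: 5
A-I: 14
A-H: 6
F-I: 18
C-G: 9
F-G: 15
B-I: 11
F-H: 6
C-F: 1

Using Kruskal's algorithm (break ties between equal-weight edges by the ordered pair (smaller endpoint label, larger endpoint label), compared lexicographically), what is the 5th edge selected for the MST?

C-G

Kruskal: consider edges lightest-first.
C-F (1): add — endpoints in different components.
E-F (5): add — endpoints in different components.
A-H (6): add — endpoints in different components.
F-H (6): add — endpoints in different components.
C-G (9): add — endpoints in different components.
B-I (11): add — endpoints in different components.
B-G (12): add — endpoints in different components.
A-I (14): skip — A and I already connected.
D-G (14): add — endpoints in different components.
The 5th edge added is C-G.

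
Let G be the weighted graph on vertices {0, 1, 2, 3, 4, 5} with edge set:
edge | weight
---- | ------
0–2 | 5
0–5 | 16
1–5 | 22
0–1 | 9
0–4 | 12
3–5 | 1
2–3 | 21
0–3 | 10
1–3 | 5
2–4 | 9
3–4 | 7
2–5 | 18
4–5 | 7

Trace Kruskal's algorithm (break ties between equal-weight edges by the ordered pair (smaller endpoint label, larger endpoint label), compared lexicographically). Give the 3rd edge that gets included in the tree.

Sort edges by weight, then run Kruskal:
3–5 (1): add — endpoints in different components.
0–2 (5): add — endpoints in different components.
1–3 (5): add — endpoints in different components.
3–4 (7): add — endpoints in different components.
4–5 (7): skip — 4 and 5 already connected.
0–1 (9): add — endpoints in different components.
The 3rd edge added is 1–3.

1-3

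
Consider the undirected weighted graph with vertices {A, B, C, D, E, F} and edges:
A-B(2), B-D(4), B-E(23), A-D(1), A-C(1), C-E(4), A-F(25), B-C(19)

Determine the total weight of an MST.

33

Prim's algorithm from C:
Step 1: cheapest edge leaving the tree is A-C (1); add A.
Step 2: cheapest edge leaving the tree is A-D (1); add D.
Step 3: cheapest edge leaving the tree is A-B (2); add B.
Step 4: cheapest edge leaving the tree is C-E (4); add E.
Step 5: cheapest edge leaving the tree is A-F (25); add F.
MST edges: A-C, A-D, A-B, C-E, A-F; total weight 1+1+2+4+25 = 33.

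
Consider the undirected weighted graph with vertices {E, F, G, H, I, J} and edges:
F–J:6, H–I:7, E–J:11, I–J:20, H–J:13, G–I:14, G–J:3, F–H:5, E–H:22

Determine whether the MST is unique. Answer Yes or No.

Yes

Kruskal's algorithm — process edges by increasing weight (ties by edge label):
G–J (3): add — endpoints in different components.
F–H (5): add — endpoints in different components.
F–J (6): add — endpoints in different components.
H–I (7): add — endpoints in different components.
E–J (11): add — endpoints in different components.
Every non-tree edge has weight strictly greater than the heaviest edge on the tree path between its endpoints, so the MST is unique.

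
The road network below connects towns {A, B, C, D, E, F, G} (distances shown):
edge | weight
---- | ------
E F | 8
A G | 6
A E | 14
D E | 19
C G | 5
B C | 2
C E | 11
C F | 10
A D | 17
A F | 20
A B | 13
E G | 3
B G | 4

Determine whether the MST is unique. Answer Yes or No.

Kruskal: consider edges lightest-first.
B C (2): add — endpoints in different components.
E G (3): add — endpoints in different components.
B G (4): add — endpoints in different components.
C G (5): skip — C and G already connected.
A G (6): add — endpoints in different components.
E F (8): add — endpoints in different components.
C F (10): skip — C and F already connected.
C E (11): skip — C and E already connected.
A B (13): skip — A and B already connected.
A E (14): skip — A and E already connected.
A D (17): add — endpoints in different components.
Every non-tree edge has weight strictly greater than the heaviest edge on the tree path between its endpoints, so the MST is unique.

Yes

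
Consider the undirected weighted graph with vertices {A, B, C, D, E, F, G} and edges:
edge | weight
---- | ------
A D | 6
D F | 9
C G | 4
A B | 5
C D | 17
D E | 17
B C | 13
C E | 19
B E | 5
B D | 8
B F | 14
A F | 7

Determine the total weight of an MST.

Sort edges by weight, then run Kruskal:
C G (4): add — endpoints in different components.
A B (5): add — endpoints in different components.
B E (5): add — endpoints in different components.
A D (6): add — endpoints in different components.
A F (7): add — endpoints in different components.
B D (8): skip — B and D already connected.
D F (9): skip — D and F already connected.
B C (13): add — endpoints in different components.
MST edges: C G, A B, B E, A D, A F, B C; total weight 4+5+5+6+7+13 = 40.

40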